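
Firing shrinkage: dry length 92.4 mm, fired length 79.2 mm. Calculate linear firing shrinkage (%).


FS = (92.4 - 79.2) / 92.4 * 100 = 14.29%

14.29


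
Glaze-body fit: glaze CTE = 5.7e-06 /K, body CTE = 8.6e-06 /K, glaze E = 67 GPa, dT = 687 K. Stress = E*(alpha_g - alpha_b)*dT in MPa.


Stress = 67*1000*(5.7e-06 - 8.6e-06)*687 = -133.5 MPa

-133.5


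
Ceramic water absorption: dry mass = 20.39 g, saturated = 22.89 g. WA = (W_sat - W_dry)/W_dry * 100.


WA = (22.89 - 20.39) / 20.39 * 100 = 12.26%

12.26


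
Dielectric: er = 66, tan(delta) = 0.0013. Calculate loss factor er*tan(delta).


Loss = 66 * 0.0013 = 0.086

0.086


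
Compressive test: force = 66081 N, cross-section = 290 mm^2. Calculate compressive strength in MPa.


CS = 66081 / 290 = 227.9 MPa

227.9


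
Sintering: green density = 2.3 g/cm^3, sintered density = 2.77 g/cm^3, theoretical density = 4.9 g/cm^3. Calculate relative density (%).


Relative = 2.77 / 4.9 * 100 = 56.5%

56.5


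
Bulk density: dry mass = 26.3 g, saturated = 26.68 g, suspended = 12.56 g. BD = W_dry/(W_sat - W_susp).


BD = 26.3 / (26.68 - 12.56) = 26.3 / 14.12 = 1.863 g/cm^3

1.863


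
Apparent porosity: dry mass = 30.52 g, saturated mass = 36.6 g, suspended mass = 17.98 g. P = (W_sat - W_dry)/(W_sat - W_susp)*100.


P = (36.6 - 30.52) / (36.6 - 17.98) * 100 = 6.08 / 18.62 * 100 = 32.7%

32.7


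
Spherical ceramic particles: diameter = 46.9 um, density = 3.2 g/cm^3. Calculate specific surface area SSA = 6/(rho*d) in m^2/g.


SSA = 6 / (3.2 * 46.9) = 0.04 m^2/g

0.04


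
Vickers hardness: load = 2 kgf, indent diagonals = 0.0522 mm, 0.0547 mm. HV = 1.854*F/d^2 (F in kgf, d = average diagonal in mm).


d_avg = (0.0522+0.0547)/2 = 0.05345 mm
HV = 1.854*2/0.05345^2 = 1298

1298


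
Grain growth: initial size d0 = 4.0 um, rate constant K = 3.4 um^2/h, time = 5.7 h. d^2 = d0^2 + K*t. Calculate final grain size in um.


d^2 = 4.0^2 + 3.4*5.7 = 35.38
d = sqrt(35.38) = 5.95 um

5.95


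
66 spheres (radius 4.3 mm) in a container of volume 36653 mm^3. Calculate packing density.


V_sphere = 4/3*pi*4.3^3 = 333.0381 mm^3
Total V = 66*333.0381 = 21980.5146 mm^3
PD = 21980.5146 / 36653 = 0.6

0.6


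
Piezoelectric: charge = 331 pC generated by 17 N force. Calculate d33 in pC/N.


d33 = 331 / 17 = 19.5 pC/N

19.5


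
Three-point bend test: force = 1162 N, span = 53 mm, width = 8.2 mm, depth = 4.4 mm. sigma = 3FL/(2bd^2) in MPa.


sigma = 3*1162*53/(2*8.2*4.4^2) = 581.9 MPa

581.9


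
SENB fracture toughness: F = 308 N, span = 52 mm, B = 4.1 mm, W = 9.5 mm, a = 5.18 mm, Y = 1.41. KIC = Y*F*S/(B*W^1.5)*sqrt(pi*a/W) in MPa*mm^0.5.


KIC = 1.41*308*52/(4.1*9.5^1.5)*sqrt(pi*5.18/9.5) = 246.2

246.2


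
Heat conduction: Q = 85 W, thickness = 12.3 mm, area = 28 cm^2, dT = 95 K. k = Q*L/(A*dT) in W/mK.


k = 85*12.3/1000/(28/10000*95) = 3.93 W/mK

3.93


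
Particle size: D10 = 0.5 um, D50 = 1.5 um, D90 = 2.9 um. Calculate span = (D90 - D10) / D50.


Span = (2.9 - 0.5) / 1.5 = 2.4 / 1.5 = 1.6

1.6


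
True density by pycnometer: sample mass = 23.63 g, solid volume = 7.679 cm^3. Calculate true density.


TD = 23.63 / 7.679 = 3.077 g/cm^3

3.077


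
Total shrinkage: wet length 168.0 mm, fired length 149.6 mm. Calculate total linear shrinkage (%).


TS = (168.0 - 149.6) / 168.0 * 100 = 10.95%

10.95


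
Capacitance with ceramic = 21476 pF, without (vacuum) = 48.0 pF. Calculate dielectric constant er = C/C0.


er = 21476 / 48.0 = 447.42

447.42


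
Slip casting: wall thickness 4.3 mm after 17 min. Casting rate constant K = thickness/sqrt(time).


K = 4.3 / sqrt(17) = 4.3 / 4.1231 = 1.043 mm/min^0.5

1.043


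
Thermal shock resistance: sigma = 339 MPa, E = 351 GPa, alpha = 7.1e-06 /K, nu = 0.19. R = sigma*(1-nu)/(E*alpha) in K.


R = 339*(1-0.19)/(351*1000*7.1e-06) = 110 K

110


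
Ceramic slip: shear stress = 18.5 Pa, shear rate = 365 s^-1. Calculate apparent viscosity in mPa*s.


eta = tau/gamma * 1000 = 18.5/365 * 1000 = 50.7 mPa*s

50.7


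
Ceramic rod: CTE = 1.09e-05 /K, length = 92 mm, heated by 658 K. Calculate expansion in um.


dL = 1.09e-05 * 92 * 658 * 1000 = 659.842 um

659.842


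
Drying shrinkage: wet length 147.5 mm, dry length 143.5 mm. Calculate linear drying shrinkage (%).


DS = (147.5 - 143.5) / 147.5 * 100 = 2.71%

2.71


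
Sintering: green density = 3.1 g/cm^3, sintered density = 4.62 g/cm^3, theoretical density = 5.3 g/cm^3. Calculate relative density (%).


Relative = 4.62 / 5.3 * 100 = 87.2%

87.2


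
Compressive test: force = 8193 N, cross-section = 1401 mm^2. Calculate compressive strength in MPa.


CS = 8193 / 1401 = 5.8 MPa

5.8


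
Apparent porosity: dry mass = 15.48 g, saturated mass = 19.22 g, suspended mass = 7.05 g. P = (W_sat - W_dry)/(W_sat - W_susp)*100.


P = (19.22 - 15.48) / (19.22 - 7.05) * 100 = 3.74 / 12.17 * 100 = 30.7%

30.7


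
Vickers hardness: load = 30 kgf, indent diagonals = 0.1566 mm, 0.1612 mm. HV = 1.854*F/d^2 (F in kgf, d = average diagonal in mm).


d_avg = (0.1566+0.1612)/2 = 0.1589 mm
HV = 1.854*30/0.1589^2 = 2203

2203


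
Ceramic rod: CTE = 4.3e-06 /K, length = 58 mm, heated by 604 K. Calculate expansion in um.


dL = 4.3e-06 * 58 * 604 * 1000 = 150.638 um

150.638


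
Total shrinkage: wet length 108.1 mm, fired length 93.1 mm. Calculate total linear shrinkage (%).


TS = (108.1 - 93.1) / 108.1 * 100 = 13.88%

13.88


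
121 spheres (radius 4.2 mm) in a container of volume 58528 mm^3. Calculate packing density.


V_sphere = 4/3*pi*4.2^3 = 310.3391 mm^3
Total V = 121*310.3391 = 37551.0311 mm^3
PD = 37551.0311 / 58528 = 0.642

0.642


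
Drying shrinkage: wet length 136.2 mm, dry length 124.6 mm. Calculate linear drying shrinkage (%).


DS = (136.2 - 124.6) / 136.2 * 100 = 8.52%

8.52


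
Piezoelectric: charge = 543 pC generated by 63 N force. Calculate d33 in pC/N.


d33 = 543 / 63 = 8.6 pC/N

8.6


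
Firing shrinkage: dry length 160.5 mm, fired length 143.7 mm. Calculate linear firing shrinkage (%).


FS = (160.5 - 143.7) / 160.5 * 100 = 10.47%

10.47


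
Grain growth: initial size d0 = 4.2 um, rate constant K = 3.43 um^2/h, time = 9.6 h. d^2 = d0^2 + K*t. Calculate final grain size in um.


d^2 = 4.2^2 + 3.43*9.6 = 50.568
d = sqrt(50.568) = 7.11 um

7.11


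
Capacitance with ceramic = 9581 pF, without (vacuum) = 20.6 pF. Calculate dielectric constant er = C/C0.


er = 9581 / 20.6 = 465.1

465.1


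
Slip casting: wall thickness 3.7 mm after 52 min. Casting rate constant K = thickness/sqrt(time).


K = 3.7 / sqrt(52) = 3.7 / 7.2111 = 0.513 mm/min^0.5

0.513


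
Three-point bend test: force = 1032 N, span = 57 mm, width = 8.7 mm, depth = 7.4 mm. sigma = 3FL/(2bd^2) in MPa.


sigma = 3*1032*57/(2*8.7*7.4^2) = 185.2 MPa

185.2


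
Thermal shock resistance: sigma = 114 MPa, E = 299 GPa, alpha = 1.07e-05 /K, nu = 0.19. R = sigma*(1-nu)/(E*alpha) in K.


R = 114*(1-0.19)/(299*1000*1.07e-05) = 29 K

29


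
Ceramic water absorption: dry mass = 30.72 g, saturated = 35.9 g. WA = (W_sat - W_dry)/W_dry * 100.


WA = (35.9 - 30.72) / 30.72 * 100 = 16.86%

16.86


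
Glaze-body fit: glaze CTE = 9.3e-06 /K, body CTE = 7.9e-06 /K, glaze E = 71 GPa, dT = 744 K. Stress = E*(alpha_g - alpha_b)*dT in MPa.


Stress = 71*1000*(9.3e-06 - 7.9e-06)*744 = 74.0 MPa

74.0


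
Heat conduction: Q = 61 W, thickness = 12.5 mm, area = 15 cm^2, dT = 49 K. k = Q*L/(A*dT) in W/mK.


k = 61*12.5/1000/(15/10000*49) = 10.37 W/mK

10.37


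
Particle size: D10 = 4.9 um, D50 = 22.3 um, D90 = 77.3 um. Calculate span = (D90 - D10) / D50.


Span = (77.3 - 4.9) / 22.3 = 72.4 / 22.3 = 3.247

3.247


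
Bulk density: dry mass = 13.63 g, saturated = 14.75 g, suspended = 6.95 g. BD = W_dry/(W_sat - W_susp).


BD = 13.63 / (14.75 - 6.95) = 13.63 / 7.8 = 1.747 g/cm^3

1.747


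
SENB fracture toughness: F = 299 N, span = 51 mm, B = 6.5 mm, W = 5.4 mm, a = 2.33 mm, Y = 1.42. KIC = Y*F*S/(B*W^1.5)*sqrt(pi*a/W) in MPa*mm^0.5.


KIC = 1.42*299*51/(6.5*5.4^1.5)*sqrt(pi*2.33/5.4) = 309.09

309.09


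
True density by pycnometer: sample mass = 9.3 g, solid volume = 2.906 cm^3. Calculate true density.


TD = 9.3 / 2.906 = 3.2 g/cm^3

3.2


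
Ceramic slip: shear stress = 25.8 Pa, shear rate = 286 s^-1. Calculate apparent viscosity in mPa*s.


eta = tau/gamma * 1000 = 25.8/286 * 1000 = 90.2 mPa*s

90.2


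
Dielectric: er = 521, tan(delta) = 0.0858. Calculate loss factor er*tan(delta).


Loss = 521 * 0.0858 = 44.702

44.702


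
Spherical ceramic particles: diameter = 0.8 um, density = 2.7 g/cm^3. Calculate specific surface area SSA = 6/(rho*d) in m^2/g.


SSA = 6 / (2.7 * 0.8) = 2.778 m^2/g

2.778


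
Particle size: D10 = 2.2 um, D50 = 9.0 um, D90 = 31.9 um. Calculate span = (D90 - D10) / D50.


Span = (31.9 - 2.2) / 9.0 = 29.7 / 9.0 = 3.3

3.3


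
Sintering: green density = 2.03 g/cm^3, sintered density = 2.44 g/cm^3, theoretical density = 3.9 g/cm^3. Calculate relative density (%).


Relative = 2.44 / 3.9 * 100 = 62.6%

62.6


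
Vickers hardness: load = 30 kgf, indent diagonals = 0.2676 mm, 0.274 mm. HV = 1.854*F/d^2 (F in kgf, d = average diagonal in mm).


d_avg = (0.2676+0.274)/2 = 0.2708 mm
HV = 1.854*30/0.2708^2 = 758

758


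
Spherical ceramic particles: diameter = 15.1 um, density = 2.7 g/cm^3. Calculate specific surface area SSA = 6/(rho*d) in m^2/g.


SSA = 6 / (2.7 * 15.1) = 0.147 m^2/g

0.147


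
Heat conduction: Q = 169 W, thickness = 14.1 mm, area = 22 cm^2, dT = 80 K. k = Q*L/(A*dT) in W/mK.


k = 169*14.1/1000/(22/10000*80) = 13.54 W/mK

13.54


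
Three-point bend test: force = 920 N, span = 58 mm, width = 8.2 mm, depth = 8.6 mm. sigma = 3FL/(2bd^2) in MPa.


sigma = 3*920*58/(2*8.2*8.6^2) = 132.0 MPa

132.0


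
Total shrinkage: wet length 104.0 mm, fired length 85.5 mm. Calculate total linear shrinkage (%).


TS = (104.0 - 85.5) / 104.0 * 100 = 17.79%

17.79


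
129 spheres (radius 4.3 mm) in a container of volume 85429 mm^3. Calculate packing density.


V_sphere = 4/3*pi*4.3^3 = 333.0381 mm^3
Total V = 129*333.0381 = 42961.9149 mm^3
PD = 42961.9149 / 85429 = 0.503

0.503


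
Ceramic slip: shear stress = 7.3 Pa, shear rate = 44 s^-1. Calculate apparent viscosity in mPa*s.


eta = tau/gamma * 1000 = 7.3/44 * 1000 = 165.9 mPa*s

165.9


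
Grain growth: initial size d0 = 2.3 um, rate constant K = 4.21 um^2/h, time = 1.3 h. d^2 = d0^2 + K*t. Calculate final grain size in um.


d^2 = 2.3^2 + 4.21*1.3 = 10.763
d = sqrt(10.763) = 3.28 um

3.28


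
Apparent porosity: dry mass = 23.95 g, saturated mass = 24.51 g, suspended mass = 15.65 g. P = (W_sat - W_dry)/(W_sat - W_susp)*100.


P = (24.51 - 23.95) / (24.51 - 15.65) * 100 = 0.56 / 8.86 * 100 = 6.3%

6.3


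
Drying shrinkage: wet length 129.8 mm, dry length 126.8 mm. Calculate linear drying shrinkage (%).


DS = (129.8 - 126.8) / 129.8 * 100 = 2.31%

2.31


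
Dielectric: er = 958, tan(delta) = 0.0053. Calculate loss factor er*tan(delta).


Loss = 958 * 0.0053 = 5.077

5.077


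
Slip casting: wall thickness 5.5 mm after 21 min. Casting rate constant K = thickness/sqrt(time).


K = 5.5 / sqrt(21) = 5.5 / 4.5826 = 1.2 mm/min^0.5

1.2


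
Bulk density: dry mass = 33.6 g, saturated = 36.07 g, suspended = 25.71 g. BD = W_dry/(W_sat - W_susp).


BD = 33.6 / (36.07 - 25.71) = 33.6 / 10.36 = 3.243 g/cm^3

3.243


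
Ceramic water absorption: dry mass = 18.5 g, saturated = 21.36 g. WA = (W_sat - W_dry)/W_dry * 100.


WA = (21.36 - 18.5) / 18.5 * 100 = 15.46%

15.46


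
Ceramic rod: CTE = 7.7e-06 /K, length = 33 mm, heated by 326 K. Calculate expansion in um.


dL = 7.7e-06 * 33 * 326 * 1000 = 82.837 um

82.837


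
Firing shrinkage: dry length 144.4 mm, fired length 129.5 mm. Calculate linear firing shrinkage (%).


FS = (144.4 - 129.5) / 144.4 * 100 = 10.32%

10.32


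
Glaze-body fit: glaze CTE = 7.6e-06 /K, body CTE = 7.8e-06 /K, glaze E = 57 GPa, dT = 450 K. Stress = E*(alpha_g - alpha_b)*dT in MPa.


Stress = 57*1000*(7.6e-06 - 7.8e-06)*450 = -5.1 MPa

-5.1


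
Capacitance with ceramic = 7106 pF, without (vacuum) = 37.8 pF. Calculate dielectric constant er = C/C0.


er = 7106 / 37.8 = 187.99

187.99


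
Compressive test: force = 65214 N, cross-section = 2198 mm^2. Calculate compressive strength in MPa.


CS = 65214 / 2198 = 29.7 MPa

29.7


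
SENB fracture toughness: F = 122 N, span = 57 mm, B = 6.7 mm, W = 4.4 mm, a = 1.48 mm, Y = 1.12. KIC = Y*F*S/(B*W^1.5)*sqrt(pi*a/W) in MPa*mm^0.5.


KIC = 1.12*122*57/(6.7*4.4^1.5)*sqrt(pi*1.48/4.4) = 129.47

129.47


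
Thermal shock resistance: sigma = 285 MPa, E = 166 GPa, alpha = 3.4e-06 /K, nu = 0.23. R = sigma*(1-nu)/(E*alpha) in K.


R = 285*(1-0.23)/(166*1000*3.4e-06) = 389 K

389


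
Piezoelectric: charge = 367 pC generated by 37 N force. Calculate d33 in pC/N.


d33 = 367 / 37 = 9.9 pC/N

9.9


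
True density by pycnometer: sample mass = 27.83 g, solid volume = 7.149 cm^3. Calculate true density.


TD = 27.83 / 7.149 = 3.893 g/cm^3

3.893


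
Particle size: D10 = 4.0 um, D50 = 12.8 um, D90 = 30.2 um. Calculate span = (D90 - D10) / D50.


Span = (30.2 - 4.0) / 12.8 = 26.2 / 12.8 = 2.047

2.047


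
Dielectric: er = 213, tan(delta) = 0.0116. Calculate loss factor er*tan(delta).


Loss = 213 * 0.0116 = 2.471

2.471


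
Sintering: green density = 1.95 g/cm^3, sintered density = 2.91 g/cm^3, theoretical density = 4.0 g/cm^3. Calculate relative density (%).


Relative = 2.91 / 4.0 * 100 = 72.8%

72.8


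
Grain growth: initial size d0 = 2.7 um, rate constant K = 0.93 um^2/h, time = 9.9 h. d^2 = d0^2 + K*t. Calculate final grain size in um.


d^2 = 2.7^2 + 0.93*9.9 = 16.497
d = sqrt(16.497) = 4.06 um

4.06


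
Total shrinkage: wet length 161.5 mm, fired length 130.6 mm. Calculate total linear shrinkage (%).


TS = (161.5 - 130.6) / 161.5 * 100 = 19.13%

19.13


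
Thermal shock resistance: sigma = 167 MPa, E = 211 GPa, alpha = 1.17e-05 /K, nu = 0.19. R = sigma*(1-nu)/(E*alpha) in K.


R = 167*(1-0.19)/(211*1000*1.17e-05) = 55 K

55


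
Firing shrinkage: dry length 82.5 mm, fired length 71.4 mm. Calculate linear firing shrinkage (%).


FS = (82.5 - 71.4) / 82.5 * 100 = 13.45%

13.45


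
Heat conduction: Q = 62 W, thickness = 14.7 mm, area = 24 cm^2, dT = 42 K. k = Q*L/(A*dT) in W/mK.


k = 62*14.7/1000/(24/10000*42) = 9.04 W/mK

9.04


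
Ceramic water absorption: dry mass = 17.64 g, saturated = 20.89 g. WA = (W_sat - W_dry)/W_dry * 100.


WA = (20.89 - 17.64) / 17.64 * 100 = 18.42%

18.42


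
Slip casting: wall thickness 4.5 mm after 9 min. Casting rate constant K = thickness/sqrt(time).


K = 4.5 / sqrt(9) = 4.5 / 3.0 = 1.5 mm/min^0.5

1.5


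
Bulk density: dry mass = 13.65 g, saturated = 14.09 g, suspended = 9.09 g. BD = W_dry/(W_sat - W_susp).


BD = 13.65 / (14.09 - 9.09) = 13.65 / 5.0 = 2.73 g/cm^3

2.73


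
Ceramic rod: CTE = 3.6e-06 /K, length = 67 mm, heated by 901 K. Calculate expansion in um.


dL = 3.6e-06 * 67 * 901 * 1000 = 217.321 um

217.321


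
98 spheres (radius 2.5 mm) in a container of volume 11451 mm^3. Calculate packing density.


V_sphere = 4/3*pi*2.5^3 = 65.4498 mm^3
Total V = 98*65.4498 = 6414.0804 mm^3
PD = 6414.0804 / 11451 = 0.56

0.56


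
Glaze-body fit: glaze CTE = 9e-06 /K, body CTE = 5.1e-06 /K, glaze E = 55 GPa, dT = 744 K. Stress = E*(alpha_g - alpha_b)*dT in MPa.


Stress = 55*1000*(9e-06 - 5.1e-06)*744 = 159.6 MPa

159.6


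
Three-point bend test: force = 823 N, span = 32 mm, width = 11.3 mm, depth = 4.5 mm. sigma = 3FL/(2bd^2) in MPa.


sigma = 3*823*32/(2*11.3*4.5^2) = 172.6 MPa

172.6


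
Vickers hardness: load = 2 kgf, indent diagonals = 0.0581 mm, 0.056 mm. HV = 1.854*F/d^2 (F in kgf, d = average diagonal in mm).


d_avg = (0.0581+0.056)/2 = 0.05705 mm
HV = 1.854*2/0.05705^2 = 1139

1139


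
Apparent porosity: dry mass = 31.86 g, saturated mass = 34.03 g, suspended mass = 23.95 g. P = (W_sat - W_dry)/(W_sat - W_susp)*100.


P = (34.03 - 31.86) / (34.03 - 23.95) * 100 = 2.17 / 10.08 * 100 = 21.5%

21.5


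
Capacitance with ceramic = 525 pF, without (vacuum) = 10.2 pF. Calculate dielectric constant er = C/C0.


er = 525 / 10.2 = 51.47

51.47


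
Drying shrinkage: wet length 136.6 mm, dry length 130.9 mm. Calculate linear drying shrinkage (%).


DS = (136.6 - 130.9) / 136.6 * 100 = 4.17%

4.17


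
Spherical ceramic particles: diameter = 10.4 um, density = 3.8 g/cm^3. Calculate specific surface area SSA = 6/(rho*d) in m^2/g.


SSA = 6 / (3.8 * 10.4) = 0.152 m^2/g

0.152


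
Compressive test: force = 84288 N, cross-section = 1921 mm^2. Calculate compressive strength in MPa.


CS = 84288 / 1921 = 43.9 MPa

43.9


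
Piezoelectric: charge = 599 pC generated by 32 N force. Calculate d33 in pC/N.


d33 = 599 / 32 = 18.7 pC/N

18.7


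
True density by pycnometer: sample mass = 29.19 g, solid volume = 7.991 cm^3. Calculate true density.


TD = 29.19 / 7.991 = 3.653 g/cm^3

3.653


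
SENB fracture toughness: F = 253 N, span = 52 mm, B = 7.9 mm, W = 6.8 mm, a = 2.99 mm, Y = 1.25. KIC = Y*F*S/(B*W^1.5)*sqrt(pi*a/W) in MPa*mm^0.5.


KIC = 1.25*253*52/(7.9*6.8^1.5)*sqrt(pi*2.99/6.8) = 137.97

137.97


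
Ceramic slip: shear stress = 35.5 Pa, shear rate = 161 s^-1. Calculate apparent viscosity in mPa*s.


eta = tau/gamma * 1000 = 35.5/161 * 1000 = 220.5 mPa*s

220.5


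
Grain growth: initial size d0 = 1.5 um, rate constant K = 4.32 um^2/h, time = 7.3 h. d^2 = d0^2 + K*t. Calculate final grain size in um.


d^2 = 1.5^2 + 4.32*7.3 = 33.786
d = sqrt(33.786) = 5.81 um

5.81


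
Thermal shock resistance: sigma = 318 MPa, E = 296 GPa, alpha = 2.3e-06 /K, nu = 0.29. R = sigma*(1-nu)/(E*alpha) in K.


R = 318*(1-0.29)/(296*1000*2.3e-06) = 332 K

332


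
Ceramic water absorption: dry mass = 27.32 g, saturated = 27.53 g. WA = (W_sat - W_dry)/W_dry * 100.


WA = (27.53 - 27.32) / 27.32 * 100 = 0.77%

0.77


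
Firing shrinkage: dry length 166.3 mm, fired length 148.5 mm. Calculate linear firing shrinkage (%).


FS = (166.3 - 148.5) / 166.3 * 100 = 10.7%

10.7


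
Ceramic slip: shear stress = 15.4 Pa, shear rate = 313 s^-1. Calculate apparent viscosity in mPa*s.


eta = tau/gamma * 1000 = 15.4/313 * 1000 = 49.2 mPa*s

49.2


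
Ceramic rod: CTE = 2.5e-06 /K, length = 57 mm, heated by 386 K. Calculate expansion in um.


dL = 2.5e-06 * 57 * 386 * 1000 = 55.005 um

55.005


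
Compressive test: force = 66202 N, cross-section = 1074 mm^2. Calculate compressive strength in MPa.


CS = 66202 / 1074 = 61.6 MPa

61.6


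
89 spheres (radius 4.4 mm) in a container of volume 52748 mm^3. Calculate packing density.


V_sphere = 4/3*pi*4.4^3 = 356.8179 mm^3
Total V = 89*356.8179 = 31756.7931 mm^3
PD = 31756.7931 / 52748 = 0.602

0.602


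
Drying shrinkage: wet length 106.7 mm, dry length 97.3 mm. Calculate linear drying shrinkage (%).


DS = (106.7 - 97.3) / 106.7 * 100 = 8.81%

8.81


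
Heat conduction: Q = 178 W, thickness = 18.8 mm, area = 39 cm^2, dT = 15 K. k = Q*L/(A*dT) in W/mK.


k = 178*18.8/1000/(39/10000*15) = 57.2 W/mK

57.2


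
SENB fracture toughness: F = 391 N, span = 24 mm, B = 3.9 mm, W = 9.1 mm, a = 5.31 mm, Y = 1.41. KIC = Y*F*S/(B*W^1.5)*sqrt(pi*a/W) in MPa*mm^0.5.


KIC = 1.41*391*24/(3.9*9.1^1.5)*sqrt(pi*5.31/9.1) = 167.33

167.33


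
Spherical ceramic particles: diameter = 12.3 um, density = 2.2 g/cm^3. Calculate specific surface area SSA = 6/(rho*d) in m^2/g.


SSA = 6 / (2.2 * 12.3) = 0.222 m^2/g

0.222


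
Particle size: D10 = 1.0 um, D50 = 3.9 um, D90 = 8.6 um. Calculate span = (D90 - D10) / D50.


Span = (8.6 - 1.0) / 3.9 = 7.6 / 3.9 = 1.949

1.949


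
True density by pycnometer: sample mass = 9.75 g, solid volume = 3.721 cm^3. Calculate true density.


TD = 9.75 / 3.721 = 2.62 g/cm^3

2.62


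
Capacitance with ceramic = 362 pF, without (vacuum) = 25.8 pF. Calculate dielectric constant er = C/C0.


er = 362 / 25.8 = 14.03

14.03


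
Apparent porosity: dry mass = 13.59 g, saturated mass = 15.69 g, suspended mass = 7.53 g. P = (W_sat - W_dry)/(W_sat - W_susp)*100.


P = (15.69 - 13.59) / (15.69 - 7.53) * 100 = 2.1 / 8.16 * 100 = 25.7%

25.7


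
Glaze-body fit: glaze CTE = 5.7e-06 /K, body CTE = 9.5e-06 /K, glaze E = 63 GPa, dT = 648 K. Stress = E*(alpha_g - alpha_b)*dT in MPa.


Stress = 63*1000*(5.7e-06 - 9.5e-06)*648 = -155.1 MPa

-155.1


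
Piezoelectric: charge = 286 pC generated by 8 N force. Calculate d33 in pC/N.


d33 = 286 / 8 = 35.8 pC/N

35.8


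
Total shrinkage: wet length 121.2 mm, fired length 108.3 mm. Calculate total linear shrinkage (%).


TS = (121.2 - 108.3) / 121.2 * 100 = 10.64%

10.64


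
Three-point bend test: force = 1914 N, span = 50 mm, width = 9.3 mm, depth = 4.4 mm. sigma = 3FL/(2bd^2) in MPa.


sigma = 3*1914*50/(2*9.3*4.4^2) = 797.3 MPa

797.3


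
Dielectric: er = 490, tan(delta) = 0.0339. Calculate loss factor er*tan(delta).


Loss = 490 * 0.0339 = 16.611

16.611


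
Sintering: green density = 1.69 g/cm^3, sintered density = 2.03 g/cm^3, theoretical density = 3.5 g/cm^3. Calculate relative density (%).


Relative = 2.03 / 3.5 * 100 = 58.0%

58.0


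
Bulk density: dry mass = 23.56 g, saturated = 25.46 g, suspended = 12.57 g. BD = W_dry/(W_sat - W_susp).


BD = 23.56 / (25.46 - 12.57) = 23.56 / 12.89 = 1.828 g/cm^3

1.828


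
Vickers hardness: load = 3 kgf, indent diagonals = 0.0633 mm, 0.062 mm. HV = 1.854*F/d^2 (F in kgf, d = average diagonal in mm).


d_avg = (0.0633+0.062)/2 = 0.06265 mm
HV = 1.854*3/0.06265^2 = 1417

1417


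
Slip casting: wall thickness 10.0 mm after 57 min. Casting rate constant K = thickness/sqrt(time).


K = 10.0 / sqrt(57) = 10.0 / 7.5498 = 1.325 mm/min^0.5

1.325


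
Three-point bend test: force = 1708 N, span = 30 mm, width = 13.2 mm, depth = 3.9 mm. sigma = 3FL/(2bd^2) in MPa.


sigma = 3*1708*30/(2*13.2*3.9^2) = 382.8 MPa

382.8


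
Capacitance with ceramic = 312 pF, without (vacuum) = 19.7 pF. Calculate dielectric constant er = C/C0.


er = 312 / 19.7 = 15.84

15.84


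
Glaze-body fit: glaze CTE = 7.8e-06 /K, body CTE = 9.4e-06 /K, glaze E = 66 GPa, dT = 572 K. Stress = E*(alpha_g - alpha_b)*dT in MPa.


Stress = 66*1000*(7.8e-06 - 9.4e-06)*572 = -60.4 MPa

-60.4


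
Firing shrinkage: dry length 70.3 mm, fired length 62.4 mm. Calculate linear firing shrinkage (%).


FS = (70.3 - 62.4) / 70.3 * 100 = 11.24%

11.24


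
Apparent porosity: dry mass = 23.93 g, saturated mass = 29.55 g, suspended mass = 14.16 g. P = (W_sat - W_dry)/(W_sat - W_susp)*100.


P = (29.55 - 23.93) / (29.55 - 14.16) * 100 = 5.62 / 15.39 * 100 = 36.5%

36.5


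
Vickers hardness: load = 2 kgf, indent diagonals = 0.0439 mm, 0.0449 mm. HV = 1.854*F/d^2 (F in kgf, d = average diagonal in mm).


d_avg = (0.0439+0.0449)/2 = 0.0444 mm
HV = 1.854*2/0.0444^2 = 1881

1881


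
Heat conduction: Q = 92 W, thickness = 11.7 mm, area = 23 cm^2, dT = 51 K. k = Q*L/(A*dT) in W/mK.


k = 92*11.7/1000/(23/10000*51) = 9.18 W/mK

9.18


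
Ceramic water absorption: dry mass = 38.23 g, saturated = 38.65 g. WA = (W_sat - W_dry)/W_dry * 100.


WA = (38.65 - 38.23) / 38.23 * 100 = 1.1%

1.1


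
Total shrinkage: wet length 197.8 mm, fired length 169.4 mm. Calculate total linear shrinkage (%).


TS = (197.8 - 169.4) / 197.8 * 100 = 14.36%

14.36


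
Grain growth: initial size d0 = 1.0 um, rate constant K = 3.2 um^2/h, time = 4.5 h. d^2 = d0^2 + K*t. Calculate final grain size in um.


d^2 = 1.0^2 + 3.2*4.5 = 15.4
d = sqrt(15.4) = 3.92 um

3.92


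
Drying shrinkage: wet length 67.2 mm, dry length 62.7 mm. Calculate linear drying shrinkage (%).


DS = (67.2 - 62.7) / 67.2 * 100 = 6.7%

6.7


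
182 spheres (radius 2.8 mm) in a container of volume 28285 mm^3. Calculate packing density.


V_sphere = 4/3*pi*2.8^3 = 91.9523 mm^3
Total V = 182*91.9523 = 16735.3186 mm^3
PD = 16735.3186 / 28285 = 0.592

0.592


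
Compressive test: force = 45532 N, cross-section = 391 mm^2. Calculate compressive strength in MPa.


CS = 45532 / 391 = 116.5 MPa

116.5


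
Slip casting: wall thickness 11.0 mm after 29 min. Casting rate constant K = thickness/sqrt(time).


K = 11.0 / sqrt(29) = 11.0 / 5.3852 = 2.043 mm/min^0.5

2.043


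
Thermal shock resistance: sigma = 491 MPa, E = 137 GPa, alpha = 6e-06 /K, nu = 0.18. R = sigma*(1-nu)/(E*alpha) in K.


R = 491*(1-0.18)/(137*1000*6e-06) = 490 K

490


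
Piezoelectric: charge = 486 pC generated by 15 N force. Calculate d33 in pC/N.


d33 = 486 / 15 = 32.4 pC/N

32.4


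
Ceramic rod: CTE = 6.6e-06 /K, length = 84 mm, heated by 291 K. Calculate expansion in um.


dL = 6.6e-06 * 84 * 291 * 1000 = 161.33 um

161.33


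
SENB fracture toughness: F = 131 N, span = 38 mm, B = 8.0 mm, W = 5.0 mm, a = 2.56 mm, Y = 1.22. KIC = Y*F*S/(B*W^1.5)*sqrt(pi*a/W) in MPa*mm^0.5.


KIC = 1.22*131*38/(8.0*5.0^1.5)*sqrt(pi*2.56/5.0) = 86.12

86.12


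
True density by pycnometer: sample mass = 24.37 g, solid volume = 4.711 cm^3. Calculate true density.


TD = 24.37 / 4.711 = 5.173 g/cm^3

5.173


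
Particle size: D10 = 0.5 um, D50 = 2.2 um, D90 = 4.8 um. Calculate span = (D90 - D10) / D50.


Span = (4.8 - 0.5) / 2.2 = 4.3 / 2.2 = 1.955

1.955


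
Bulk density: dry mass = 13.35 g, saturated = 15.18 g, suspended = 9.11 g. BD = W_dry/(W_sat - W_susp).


BD = 13.35 / (15.18 - 9.11) = 13.35 / 6.07 = 2.199 g/cm^3

2.199


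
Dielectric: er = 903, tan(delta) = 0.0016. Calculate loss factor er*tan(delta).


Loss = 903 * 0.0016 = 1.445

1.445


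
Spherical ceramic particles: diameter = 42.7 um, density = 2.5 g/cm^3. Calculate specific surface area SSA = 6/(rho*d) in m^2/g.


SSA = 6 / (2.5 * 42.7) = 0.056 m^2/g

0.056


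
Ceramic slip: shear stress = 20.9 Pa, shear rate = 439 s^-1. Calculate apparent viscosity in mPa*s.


eta = tau/gamma * 1000 = 20.9/439 * 1000 = 47.6 mPa*s

47.6


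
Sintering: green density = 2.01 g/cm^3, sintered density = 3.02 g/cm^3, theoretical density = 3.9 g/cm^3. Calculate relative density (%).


Relative = 3.02 / 3.9 * 100 = 77.4%

77.4


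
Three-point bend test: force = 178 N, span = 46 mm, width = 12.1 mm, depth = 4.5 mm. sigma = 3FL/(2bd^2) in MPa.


sigma = 3*178*46/(2*12.1*4.5^2) = 50.1 MPa

50.1


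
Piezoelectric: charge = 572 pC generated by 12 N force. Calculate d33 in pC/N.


d33 = 572 / 12 = 47.7 pC/N

47.7


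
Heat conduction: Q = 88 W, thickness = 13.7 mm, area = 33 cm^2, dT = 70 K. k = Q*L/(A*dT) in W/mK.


k = 88*13.7/1000/(33/10000*70) = 5.22 W/mK

5.22


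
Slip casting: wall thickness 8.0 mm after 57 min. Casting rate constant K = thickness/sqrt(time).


K = 8.0 / sqrt(57) = 8.0 / 7.5498 = 1.06 mm/min^0.5

1.06


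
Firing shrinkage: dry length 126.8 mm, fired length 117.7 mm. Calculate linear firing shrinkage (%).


FS = (126.8 - 117.7) / 126.8 * 100 = 7.18%

7.18


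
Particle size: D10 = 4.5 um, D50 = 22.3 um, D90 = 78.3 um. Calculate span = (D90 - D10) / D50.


Span = (78.3 - 4.5) / 22.3 = 73.8 / 22.3 = 3.309

3.309


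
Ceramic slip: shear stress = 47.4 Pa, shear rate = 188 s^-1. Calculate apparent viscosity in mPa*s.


eta = tau/gamma * 1000 = 47.4/188 * 1000 = 252.1 mPa*s

252.1


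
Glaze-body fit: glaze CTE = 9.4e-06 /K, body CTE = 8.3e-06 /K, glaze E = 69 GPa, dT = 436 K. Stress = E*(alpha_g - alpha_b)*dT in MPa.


Stress = 69*1000*(9.4e-06 - 8.3e-06)*436 = 33.1 MPa

33.1


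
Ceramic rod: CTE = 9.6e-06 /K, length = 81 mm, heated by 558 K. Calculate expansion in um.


dL = 9.6e-06 * 81 * 558 * 1000 = 433.901 um

433.901


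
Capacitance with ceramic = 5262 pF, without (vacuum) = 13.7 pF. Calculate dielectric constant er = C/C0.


er = 5262 / 13.7 = 384.09

384.09


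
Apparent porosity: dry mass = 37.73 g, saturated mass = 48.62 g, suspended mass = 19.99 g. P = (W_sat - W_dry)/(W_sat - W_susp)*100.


P = (48.62 - 37.73) / (48.62 - 19.99) * 100 = 10.89 / 28.63 * 100 = 38.0%

38.0


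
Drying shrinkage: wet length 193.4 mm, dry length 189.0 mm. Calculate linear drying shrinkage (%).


DS = (193.4 - 189.0) / 193.4 * 100 = 2.28%

2.28


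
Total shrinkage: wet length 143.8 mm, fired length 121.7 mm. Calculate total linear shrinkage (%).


TS = (143.8 - 121.7) / 143.8 * 100 = 15.37%

15.37


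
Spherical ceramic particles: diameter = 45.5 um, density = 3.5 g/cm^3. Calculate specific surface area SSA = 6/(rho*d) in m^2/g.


SSA = 6 / (3.5 * 45.5) = 0.038 m^2/g

0.038


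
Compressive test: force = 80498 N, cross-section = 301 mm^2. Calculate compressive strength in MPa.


CS = 80498 / 301 = 267.4 MPa

267.4


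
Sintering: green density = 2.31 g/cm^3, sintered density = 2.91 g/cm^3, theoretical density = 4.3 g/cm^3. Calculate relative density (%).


Relative = 2.91 / 4.3 * 100 = 67.7%

67.7


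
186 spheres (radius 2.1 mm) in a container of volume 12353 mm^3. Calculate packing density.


V_sphere = 4/3*pi*2.1^3 = 38.7924 mm^3
Total V = 186*38.7924 = 7215.3864 mm^3
PD = 7215.3864 / 12353 = 0.584

0.584


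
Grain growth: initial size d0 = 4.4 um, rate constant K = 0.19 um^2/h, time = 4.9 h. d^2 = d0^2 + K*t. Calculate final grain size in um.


d^2 = 4.4^2 + 0.19*4.9 = 20.291
d = sqrt(20.291) = 4.5 um

4.5


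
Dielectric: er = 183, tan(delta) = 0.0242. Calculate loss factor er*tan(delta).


Loss = 183 * 0.0242 = 4.429

4.429


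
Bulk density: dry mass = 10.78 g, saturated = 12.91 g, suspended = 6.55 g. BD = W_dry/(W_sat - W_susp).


BD = 10.78 / (12.91 - 6.55) = 10.78 / 6.36 = 1.695 g/cm^3

1.695


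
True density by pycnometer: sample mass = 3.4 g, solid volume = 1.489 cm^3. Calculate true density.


TD = 3.4 / 1.489 = 2.283 g/cm^3

2.283


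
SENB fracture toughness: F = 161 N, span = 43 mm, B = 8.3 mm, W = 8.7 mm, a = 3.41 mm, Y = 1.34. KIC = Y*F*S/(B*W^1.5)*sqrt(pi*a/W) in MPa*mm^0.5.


KIC = 1.34*161*43/(8.3*8.7^1.5)*sqrt(pi*3.41/8.7) = 48.33

48.33


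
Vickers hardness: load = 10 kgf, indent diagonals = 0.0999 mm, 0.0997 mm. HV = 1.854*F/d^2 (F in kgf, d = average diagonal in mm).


d_avg = (0.0999+0.0997)/2 = 0.0998 mm
HV = 1.854*10/0.0998^2 = 1861

1861


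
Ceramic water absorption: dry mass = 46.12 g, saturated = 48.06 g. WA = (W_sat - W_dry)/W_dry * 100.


WA = (48.06 - 46.12) / 46.12 * 100 = 4.21%

4.21


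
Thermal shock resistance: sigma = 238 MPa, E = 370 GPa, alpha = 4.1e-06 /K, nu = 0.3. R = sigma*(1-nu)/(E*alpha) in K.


R = 238*(1-0.3)/(370*1000*4.1e-06) = 110 K

110


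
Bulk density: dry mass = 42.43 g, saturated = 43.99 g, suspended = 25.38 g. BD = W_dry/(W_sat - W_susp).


BD = 42.43 / (43.99 - 25.38) = 42.43 / 18.61 = 2.28 g/cm^3

2.28


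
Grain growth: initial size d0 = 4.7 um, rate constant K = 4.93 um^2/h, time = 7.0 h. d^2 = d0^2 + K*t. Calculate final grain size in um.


d^2 = 4.7^2 + 4.93*7.0 = 56.6
d = sqrt(56.6) = 7.52 um

7.52


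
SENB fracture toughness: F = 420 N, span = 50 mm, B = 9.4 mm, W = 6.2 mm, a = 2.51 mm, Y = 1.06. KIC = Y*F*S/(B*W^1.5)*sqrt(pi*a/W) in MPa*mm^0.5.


KIC = 1.06*420*50/(9.4*6.2^1.5)*sqrt(pi*2.51/6.2) = 172.99

172.99


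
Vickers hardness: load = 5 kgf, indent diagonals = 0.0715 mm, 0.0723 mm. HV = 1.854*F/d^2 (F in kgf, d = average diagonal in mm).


d_avg = (0.0715+0.0723)/2 = 0.0719 mm
HV = 1.854*5/0.0719^2 = 1793

1793


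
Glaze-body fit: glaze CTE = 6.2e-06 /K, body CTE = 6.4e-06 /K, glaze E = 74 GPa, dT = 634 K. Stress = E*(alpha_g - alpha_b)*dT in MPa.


Stress = 74*1000*(6.2e-06 - 6.4e-06)*634 = -9.4 MPa

-9.4


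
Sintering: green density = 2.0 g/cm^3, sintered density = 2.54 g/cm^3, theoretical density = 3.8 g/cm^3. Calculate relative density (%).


Relative = 2.54 / 3.8 * 100 = 66.8%

66.8


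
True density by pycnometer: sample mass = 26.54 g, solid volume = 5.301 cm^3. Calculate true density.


TD = 26.54 / 5.301 = 5.007 g/cm^3

5.007


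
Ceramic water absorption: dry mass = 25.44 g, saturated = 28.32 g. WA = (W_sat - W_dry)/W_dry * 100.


WA = (28.32 - 25.44) / 25.44 * 100 = 11.32%

11.32


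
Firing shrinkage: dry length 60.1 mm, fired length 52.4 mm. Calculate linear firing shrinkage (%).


FS = (60.1 - 52.4) / 60.1 * 100 = 12.81%

12.81


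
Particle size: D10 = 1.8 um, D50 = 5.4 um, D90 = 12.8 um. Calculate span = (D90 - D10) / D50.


Span = (12.8 - 1.8) / 5.4 = 11.0 / 5.4 = 2.037

2.037


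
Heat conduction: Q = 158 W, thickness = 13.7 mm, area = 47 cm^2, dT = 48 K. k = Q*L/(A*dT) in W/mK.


k = 158*13.7/1000/(47/10000*48) = 9.59 W/mK

9.59


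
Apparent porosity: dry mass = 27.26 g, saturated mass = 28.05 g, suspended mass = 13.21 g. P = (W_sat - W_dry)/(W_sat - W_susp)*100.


P = (28.05 - 27.26) / (28.05 - 13.21) * 100 = 0.79 / 14.84 * 100 = 5.3%

5.3


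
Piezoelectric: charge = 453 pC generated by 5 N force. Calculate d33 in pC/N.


d33 = 453 / 5 = 90.6 pC/N

90.6


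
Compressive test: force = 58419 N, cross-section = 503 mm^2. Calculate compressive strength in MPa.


CS = 58419 / 503 = 116.1 MPa

116.1


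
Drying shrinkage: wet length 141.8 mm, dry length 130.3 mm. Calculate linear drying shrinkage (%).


DS = (141.8 - 130.3) / 141.8 * 100 = 8.11%

8.11


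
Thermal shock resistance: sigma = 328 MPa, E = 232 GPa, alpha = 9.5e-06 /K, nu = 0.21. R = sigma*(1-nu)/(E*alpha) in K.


R = 328*(1-0.21)/(232*1000*9.5e-06) = 118 K

118


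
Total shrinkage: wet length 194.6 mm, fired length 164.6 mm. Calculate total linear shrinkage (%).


TS = (194.6 - 164.6) / 194.6 * 100 = 15.42%

15.42


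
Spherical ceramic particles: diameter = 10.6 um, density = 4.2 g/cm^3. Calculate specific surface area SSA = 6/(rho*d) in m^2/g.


SSA = 6 / (4.2 * 10.6) = 0.135 m^2/g

0.135


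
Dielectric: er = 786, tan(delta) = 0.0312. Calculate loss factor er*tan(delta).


Loss = 786 * 0.0312 = 24.523

24.523


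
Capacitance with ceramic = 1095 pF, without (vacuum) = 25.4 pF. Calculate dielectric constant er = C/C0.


er = 1095 / 25.4 = 43.11

43.11


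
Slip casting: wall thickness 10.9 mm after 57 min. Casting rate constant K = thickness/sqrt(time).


K = 10.9 / sqrt(57) = 10.9 / 7.5498 = 1.444 mm/min^0.5

1.444


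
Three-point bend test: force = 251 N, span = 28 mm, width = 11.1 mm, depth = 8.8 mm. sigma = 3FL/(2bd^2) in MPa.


sigma = 3*251*28/(2*11.1*8.8^2) = 12.3 MPa

12.3


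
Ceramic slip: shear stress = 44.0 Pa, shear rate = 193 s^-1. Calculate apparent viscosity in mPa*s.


eta = tau/gamma * 1000 = 44.0/193 * 1000 = 228.0 mPa*s

228.0


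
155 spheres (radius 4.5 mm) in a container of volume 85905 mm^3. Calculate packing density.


V_sphere = 4/3*pi*4.5^3 = 381.7035 mm^3
Total V = 155*381.7035 = 59164.0425 mm^3
PD = 59164.0425 / 85905 = 0.689

0.689


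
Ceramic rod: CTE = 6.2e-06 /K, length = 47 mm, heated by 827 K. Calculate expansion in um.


dL = 6.2e-06 * 47 * 827 * 1000 = 240.988 um

240.988


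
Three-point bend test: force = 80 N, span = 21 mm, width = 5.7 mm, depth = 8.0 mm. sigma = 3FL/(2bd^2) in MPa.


sigma = 3*80*21/(2*5.7*8.0^2) = 6.9 MPa

6.9


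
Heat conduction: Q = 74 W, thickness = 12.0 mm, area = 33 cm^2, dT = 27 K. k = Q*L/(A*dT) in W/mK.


k = 74*12.0/1000/(33/10000*27) = 9.97 W/mK

9.97


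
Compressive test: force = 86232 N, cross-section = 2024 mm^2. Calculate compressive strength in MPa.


CS = 86232 / 2024 = 42.6 MPa

42.6


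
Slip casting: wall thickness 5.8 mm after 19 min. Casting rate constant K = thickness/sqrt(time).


K = 5.8 / sqrt(19) = 5.8 / 4.3589 = 1.331 mm/min^0.5

1.331


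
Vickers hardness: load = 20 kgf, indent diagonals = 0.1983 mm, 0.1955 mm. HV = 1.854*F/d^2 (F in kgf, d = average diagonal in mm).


d_avg = (0.1983+0.1955)/2 = 0.1969 mm
HV = 1.854*20/0.1969^2 = 956

956


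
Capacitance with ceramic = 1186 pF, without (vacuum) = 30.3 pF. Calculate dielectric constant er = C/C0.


er = 1186 / 30.3 = 39.14

39.14


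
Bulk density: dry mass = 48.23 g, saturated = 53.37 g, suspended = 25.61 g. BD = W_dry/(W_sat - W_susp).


BD = 48.23 / (53.37 - 25.61) = 48.23 / 27.76 = 1.737 g/cm^3

1.737


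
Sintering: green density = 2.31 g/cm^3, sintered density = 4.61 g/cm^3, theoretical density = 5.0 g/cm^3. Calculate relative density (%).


Relative = 4.61 / 5.0 * 100 = 92.2%

92.2


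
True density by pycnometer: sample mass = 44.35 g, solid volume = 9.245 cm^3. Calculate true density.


TD = 44.35 / 9.245 = 4.797 g/cm^3

4.797


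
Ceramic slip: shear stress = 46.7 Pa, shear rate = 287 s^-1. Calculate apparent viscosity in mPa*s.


eta = tau/gamma * 1000 = 46.7/287 * 1000 = 162.7 mPa*s

162.7


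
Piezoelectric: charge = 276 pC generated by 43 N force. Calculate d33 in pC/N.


d33 = 276 / 43 = 6.4 pC/N

6.4


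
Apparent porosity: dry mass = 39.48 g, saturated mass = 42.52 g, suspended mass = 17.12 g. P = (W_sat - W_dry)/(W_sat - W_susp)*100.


P = (42.52 - 39.48) / (42.52 - 17.12) * 100 = 3.04 / 25.4 * 100 = 12.0%

12.0


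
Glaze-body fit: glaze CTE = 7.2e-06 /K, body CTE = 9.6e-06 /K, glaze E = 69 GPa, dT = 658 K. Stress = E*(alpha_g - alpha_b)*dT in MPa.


Stress = 69*1000*(7.2e-06 - 9.6e-06)*658 = -109.0 MPa

-109.0


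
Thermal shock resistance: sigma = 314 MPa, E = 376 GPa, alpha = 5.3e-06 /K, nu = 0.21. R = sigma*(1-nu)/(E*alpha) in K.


R = 314*(1-0.21)/(376*1000*5.3e-06) = 124 K

124


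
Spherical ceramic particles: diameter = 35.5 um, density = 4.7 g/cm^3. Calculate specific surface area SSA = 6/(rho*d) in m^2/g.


SSA = 6 / (4.7 * 35.5) = 0.036 m^2/g

0.036


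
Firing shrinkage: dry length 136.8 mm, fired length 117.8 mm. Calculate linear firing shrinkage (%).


FS = (136.8 - 117.8) / 136.8 * 100 = 13.89%

13.89


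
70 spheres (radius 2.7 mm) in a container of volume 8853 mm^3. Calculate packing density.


V_sphere = 4/3*pi*2.7^3 = 82.448 mm^3
Total V = 70*82.448 = 5771.36 mm^3
PD = 5771.36 / 8853 = 0.652

0.652


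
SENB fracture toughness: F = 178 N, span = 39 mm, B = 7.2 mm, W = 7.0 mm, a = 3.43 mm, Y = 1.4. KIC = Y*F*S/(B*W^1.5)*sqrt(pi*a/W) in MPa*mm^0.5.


KIC = 1.4*178*39/(7.2*7.0^1.5)*sqrt(pi*3.43/7.0) = 90.43

90.43


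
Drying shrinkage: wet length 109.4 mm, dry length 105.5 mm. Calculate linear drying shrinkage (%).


DS = (109.4 - 105.5) / 109.4 * 100 = 3.56%

3.56


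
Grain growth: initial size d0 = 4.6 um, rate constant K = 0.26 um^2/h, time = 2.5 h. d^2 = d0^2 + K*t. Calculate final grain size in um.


d^2 = 4.6^2 + 0.26*2.5 = 21.81
d = sqrt(21.81) = 4.67 um

4.67


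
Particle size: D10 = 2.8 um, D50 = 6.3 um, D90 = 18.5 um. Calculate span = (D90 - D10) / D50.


Span = (18.5 - 2.8) / 6.3 = 15.7 / 6.3 = 2.492

2.492


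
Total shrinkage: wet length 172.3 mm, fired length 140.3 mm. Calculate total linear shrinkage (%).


TS = (172.3 - 140.3) / 172.3 * 100 = 18.57%

18.57


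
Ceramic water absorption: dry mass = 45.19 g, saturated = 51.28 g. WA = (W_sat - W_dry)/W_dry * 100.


WA = (51.28 - 45.19) / 45.19 * 100 = 13.48%

13.48


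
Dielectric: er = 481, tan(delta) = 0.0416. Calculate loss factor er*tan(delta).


Loss = 481 * 0.0416 = 20.01

20.01
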